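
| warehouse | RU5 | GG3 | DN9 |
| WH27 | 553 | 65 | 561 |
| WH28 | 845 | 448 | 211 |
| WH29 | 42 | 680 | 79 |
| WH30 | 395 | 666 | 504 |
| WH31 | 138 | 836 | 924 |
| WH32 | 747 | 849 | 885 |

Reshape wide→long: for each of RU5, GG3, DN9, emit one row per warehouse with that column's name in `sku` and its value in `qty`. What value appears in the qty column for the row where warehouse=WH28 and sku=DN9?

211

Unpivoting turns each (warehouse, wide-column) pair into one long row.
The wide cell at row WH28, column DN9 holds 211, so the long row (WH28, DN9) has qty=211.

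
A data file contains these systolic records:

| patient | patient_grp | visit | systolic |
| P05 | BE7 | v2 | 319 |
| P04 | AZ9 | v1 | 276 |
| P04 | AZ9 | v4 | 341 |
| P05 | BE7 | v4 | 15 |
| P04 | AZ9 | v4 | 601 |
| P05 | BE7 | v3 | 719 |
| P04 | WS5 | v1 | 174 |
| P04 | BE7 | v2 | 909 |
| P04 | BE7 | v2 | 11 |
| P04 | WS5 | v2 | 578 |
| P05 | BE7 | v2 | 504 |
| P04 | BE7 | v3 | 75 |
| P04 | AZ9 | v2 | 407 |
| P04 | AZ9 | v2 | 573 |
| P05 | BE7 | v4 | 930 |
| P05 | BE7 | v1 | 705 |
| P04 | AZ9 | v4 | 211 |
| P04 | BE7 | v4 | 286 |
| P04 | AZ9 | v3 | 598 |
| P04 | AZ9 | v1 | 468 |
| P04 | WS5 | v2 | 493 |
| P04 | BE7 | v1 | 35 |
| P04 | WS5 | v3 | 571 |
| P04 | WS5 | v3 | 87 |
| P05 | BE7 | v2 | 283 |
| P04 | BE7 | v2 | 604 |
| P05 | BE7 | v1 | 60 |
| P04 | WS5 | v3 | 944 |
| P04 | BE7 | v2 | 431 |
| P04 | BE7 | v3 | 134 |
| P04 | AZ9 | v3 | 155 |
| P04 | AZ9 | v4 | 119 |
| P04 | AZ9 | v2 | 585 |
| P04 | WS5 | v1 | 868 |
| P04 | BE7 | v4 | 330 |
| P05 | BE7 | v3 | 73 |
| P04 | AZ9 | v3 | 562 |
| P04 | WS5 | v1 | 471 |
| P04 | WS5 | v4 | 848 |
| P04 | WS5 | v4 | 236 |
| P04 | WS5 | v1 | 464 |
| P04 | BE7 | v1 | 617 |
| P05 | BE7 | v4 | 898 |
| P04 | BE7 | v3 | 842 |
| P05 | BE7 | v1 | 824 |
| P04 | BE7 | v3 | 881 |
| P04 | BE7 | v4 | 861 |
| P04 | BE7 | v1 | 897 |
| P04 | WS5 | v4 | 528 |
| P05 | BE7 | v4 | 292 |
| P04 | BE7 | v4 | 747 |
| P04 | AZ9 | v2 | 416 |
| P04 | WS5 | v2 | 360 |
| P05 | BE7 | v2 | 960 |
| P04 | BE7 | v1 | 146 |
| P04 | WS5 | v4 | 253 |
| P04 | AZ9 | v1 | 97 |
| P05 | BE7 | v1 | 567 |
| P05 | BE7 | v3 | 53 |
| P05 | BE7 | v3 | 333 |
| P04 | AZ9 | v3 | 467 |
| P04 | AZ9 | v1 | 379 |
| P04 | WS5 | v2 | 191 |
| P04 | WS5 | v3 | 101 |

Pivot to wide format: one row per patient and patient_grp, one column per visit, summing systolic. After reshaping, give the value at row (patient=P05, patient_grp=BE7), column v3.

1178

Rows with patient=P05, patient_grp=BE7 and visit=v3: systolic values are 719, 73, 53, 333.
719 + 73 + 53 + 333 = 1178.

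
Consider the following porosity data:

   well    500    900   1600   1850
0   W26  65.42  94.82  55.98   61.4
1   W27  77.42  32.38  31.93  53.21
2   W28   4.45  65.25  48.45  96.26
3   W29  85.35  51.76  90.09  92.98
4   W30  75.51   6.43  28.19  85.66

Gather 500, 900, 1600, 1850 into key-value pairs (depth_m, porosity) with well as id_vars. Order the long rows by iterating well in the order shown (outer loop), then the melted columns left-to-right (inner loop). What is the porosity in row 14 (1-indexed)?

51.76

20 rows total (5 × 4). Row 14: index ⌊(14-1)/4⌋ = 3 into well → W29; (14-1) mod 4 = 1 into the melted columns → 900.
So row 14 is (W29, 900, 51.76); porosity = 51.76.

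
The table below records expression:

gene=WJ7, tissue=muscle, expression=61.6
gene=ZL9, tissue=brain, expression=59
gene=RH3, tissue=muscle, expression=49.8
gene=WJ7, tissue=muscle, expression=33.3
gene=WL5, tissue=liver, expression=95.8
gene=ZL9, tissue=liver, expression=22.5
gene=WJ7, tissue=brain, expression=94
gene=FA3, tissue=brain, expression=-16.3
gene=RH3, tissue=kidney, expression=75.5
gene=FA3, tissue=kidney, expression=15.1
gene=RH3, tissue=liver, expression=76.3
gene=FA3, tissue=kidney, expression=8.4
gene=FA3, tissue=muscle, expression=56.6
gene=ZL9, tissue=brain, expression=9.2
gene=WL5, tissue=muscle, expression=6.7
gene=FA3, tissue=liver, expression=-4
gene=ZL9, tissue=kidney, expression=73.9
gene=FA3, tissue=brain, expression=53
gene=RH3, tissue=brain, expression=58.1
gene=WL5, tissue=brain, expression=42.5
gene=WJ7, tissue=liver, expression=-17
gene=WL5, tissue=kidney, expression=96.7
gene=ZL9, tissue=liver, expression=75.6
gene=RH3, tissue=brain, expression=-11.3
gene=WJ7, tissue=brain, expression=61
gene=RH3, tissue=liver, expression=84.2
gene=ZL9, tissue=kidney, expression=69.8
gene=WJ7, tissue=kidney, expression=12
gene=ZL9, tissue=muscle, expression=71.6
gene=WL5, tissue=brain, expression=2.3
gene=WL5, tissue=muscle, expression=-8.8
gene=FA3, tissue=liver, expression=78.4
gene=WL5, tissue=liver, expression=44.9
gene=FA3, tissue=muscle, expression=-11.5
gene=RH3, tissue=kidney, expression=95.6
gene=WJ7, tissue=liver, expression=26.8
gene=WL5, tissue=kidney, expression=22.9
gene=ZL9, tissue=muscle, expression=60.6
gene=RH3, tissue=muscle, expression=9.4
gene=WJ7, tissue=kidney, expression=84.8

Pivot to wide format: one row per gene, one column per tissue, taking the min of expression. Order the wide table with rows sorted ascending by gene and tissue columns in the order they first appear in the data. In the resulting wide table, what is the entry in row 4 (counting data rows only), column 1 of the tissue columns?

-8.8

With rows sorted ascending by gene, row 4 is gene=WL5. tissue columns in first-appearance order: muscle, brain, liver, kidney; column 1 is muscle.
Long rows with gene=WL5, tissue=muscle: min(6.7, -8.8) = -8.8.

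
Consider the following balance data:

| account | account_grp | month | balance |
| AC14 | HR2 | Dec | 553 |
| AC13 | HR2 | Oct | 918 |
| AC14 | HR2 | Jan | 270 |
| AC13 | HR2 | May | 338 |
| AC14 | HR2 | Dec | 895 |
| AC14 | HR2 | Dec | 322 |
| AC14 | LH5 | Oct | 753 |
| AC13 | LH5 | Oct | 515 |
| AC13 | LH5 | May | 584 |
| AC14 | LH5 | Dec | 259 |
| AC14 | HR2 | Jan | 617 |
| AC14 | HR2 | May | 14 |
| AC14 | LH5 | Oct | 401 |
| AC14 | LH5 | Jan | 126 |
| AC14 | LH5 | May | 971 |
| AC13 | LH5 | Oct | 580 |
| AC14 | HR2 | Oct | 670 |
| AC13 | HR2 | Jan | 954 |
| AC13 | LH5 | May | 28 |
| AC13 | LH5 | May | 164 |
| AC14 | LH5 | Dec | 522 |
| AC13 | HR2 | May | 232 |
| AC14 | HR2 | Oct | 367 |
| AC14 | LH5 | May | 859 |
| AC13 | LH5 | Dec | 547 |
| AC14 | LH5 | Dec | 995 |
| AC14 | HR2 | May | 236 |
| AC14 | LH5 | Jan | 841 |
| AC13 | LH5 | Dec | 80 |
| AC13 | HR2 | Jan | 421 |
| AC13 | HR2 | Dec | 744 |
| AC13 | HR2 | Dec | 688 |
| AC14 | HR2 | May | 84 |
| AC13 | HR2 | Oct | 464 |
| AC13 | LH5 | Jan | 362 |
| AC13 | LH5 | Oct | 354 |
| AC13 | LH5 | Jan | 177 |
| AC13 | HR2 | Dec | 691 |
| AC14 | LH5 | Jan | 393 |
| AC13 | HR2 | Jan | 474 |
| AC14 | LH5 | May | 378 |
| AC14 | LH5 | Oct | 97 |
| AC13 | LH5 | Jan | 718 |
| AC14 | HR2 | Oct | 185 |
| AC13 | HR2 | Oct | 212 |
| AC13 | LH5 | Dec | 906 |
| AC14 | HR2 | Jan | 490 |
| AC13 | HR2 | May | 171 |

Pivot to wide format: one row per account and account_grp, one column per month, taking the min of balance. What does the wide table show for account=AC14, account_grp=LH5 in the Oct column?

97

Rows with account=AC14, account_grp=LH5 and month=Oct: balance values are 753, 401, 97.
min(753, 401, 97) = 97.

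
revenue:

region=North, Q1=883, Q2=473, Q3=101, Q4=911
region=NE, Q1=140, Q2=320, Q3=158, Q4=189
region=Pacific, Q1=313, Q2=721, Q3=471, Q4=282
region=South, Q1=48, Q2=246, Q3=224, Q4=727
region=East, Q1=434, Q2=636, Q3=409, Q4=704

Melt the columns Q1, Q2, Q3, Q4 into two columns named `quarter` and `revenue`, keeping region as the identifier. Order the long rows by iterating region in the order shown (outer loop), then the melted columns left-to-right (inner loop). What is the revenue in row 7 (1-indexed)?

158

20 rows total (5 × 4). Row 7: index ⌊(7-1)/4⌋ = 1 into region → NE; (7-1) mod 4 = 2 into the melted columns → Q3.
So row 7 is (NE, Q3, 158); revenue = 158.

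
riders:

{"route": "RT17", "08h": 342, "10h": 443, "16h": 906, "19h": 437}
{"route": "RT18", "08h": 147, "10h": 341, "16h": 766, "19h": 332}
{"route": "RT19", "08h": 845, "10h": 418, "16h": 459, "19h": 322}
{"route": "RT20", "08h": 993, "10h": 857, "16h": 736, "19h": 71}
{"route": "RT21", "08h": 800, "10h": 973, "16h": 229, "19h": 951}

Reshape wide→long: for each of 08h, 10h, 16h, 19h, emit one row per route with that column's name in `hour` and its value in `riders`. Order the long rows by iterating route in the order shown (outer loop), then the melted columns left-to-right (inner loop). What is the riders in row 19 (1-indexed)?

229

20 rows total (5 × 4). Row 19: index ⌊(19-1)/4⌋ = 4 into route → RT21; (19-1) mod 4 = 2 into the melted columns → 16h.
So row 19 is (RT21, 16h, 229); riders = 229.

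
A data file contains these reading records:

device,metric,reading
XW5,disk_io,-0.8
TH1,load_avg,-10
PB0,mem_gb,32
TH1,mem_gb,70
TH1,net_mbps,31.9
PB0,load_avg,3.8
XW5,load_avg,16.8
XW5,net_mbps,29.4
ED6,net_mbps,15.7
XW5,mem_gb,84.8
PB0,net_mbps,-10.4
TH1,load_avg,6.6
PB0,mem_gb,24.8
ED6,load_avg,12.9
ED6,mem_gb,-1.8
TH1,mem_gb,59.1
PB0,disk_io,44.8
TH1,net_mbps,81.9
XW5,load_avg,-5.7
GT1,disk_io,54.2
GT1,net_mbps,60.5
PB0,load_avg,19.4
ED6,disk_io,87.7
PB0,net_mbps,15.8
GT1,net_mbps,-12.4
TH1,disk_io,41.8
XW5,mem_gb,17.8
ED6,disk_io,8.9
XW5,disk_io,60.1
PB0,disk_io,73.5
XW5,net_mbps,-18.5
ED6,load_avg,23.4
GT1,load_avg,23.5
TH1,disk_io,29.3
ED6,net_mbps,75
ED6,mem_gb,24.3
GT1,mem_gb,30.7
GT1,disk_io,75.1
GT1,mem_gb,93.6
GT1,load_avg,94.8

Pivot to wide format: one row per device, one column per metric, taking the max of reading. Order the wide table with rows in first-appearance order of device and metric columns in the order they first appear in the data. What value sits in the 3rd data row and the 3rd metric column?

With rows in first-appearance order of device, row 3 is device=PB0. metric columns in first-appearance order: disk_io, load_avg, mem_gb, net_mbps; column 3 is mem_gb.
Long rows with device=PB0, metric=mem_gb: max(32, 24.8) = 32.

32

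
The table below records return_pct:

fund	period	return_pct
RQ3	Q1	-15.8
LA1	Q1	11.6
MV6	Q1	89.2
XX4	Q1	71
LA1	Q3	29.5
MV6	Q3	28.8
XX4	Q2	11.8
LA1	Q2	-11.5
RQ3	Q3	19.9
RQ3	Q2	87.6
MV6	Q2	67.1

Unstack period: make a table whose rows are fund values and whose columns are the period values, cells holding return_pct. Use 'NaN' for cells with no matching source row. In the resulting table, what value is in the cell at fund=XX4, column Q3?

No long-format row has fund=XX4 and period=Q3, so the cell is NaN.

NaN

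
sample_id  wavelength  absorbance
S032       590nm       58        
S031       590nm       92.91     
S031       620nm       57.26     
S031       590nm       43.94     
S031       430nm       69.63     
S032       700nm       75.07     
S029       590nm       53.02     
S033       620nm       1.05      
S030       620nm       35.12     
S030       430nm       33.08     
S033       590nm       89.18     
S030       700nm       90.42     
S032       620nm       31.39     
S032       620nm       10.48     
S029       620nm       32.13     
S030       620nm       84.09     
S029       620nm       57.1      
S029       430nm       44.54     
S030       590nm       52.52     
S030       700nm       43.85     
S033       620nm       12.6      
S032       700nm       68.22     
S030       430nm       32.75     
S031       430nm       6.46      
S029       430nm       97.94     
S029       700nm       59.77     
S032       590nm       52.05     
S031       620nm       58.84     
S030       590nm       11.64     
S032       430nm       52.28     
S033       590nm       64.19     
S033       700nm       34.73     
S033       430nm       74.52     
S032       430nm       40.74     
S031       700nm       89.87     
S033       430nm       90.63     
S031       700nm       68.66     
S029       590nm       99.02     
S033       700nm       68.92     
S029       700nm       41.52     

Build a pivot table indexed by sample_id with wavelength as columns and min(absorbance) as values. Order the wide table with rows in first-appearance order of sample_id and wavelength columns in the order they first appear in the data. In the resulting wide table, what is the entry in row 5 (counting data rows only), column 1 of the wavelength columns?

11.64

With rows in first-appearance order of sample_id, row 5 is sample_id=S030. wavelength columns in first-appearance order: 590nm, 620nm, 430nm, 700nm; column 1 is 590nm.
Long rows with sample_id=S030, wavelength=590nm: min(52.52, 11.64) = 11.64.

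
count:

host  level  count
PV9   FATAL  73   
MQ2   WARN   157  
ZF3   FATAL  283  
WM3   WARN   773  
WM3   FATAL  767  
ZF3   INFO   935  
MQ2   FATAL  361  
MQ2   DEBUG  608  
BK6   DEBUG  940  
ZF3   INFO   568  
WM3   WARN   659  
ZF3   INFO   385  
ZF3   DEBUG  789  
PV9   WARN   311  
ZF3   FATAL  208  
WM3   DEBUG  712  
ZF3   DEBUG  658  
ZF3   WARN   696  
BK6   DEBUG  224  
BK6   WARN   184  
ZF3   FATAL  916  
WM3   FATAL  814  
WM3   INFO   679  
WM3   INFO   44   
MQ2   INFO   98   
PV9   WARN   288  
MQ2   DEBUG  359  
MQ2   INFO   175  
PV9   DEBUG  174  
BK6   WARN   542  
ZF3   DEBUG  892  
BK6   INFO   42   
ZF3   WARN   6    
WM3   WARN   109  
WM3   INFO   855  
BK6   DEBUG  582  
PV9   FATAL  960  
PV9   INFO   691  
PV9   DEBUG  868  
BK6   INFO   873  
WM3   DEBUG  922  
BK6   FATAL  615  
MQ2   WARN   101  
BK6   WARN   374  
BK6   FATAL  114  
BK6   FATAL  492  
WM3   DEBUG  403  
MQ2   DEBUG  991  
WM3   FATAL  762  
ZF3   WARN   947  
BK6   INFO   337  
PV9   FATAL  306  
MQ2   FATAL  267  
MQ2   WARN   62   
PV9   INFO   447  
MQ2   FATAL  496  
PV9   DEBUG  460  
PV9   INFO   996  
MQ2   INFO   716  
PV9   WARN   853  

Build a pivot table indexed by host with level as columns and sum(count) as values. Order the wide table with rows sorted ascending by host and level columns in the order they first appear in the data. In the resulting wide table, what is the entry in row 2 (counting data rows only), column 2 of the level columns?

320

With rows sorted ascending by host, row 2 is host=MQ2. level columns in first-appearance order: FATAL, WARN, INFO, DEBUG; column 2 is WARN.
Long rows with host=MQ2, level=WARN: 157 + 101 + 62 = 320.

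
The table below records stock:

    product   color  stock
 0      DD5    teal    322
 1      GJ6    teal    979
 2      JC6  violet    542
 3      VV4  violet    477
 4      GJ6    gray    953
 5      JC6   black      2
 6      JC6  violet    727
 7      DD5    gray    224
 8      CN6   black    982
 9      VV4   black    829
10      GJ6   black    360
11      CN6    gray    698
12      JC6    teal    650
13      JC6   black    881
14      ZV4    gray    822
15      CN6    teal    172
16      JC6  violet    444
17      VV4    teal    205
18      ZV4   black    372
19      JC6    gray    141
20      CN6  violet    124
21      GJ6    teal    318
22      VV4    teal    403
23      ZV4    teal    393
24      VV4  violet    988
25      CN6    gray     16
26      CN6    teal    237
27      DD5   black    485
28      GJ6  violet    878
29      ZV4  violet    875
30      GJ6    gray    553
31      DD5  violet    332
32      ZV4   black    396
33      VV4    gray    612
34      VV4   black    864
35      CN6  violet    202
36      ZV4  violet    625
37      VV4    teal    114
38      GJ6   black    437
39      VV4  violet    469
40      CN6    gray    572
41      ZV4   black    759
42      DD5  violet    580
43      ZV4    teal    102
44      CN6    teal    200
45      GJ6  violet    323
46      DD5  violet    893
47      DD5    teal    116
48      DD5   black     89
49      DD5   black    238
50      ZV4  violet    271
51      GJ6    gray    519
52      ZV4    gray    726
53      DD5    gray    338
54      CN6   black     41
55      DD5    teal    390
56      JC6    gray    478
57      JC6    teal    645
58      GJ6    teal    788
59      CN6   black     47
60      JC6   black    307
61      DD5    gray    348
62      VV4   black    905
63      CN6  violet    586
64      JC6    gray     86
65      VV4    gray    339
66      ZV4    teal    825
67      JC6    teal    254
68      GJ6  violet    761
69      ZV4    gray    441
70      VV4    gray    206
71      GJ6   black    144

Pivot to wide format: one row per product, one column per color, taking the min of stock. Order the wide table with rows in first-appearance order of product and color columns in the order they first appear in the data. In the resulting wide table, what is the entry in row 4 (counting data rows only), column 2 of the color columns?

With rows in first-appearance order of product, row 4 is product=VV4. color columns in first-appearance order: teal, violet, gray, black; column 2 is violet.
Long rows with product=VV4, color=violet: min(477, 988, 469) = 469.

469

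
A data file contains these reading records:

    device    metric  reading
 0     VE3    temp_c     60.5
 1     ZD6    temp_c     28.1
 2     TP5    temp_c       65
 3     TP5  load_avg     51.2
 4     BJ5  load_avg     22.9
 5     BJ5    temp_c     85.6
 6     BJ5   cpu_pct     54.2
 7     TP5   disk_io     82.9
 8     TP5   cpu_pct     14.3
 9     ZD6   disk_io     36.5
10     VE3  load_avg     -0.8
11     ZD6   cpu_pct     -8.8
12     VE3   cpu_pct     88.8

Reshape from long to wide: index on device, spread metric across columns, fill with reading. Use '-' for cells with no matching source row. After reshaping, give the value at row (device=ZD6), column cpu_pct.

The long row with device=ZD6, metric=cpu_pct has reading=-8.8.

-8.8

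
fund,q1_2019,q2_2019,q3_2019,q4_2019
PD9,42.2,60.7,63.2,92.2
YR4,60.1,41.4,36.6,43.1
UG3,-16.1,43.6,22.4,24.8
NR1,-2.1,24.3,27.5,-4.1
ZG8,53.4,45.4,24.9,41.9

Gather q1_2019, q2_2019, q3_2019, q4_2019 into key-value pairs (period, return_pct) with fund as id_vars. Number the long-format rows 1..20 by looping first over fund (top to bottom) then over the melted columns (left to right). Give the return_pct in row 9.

20 rows total (5 × 4). Row 9: index ⌊(9-1)/4⌋ = 2 into fund → UG3; (9-1) mod 4 = 0 into the melted columns → q1_2019.
So row 9 is (UG3, q1_2019, -16.1); return_pct = -16.1.

-16.1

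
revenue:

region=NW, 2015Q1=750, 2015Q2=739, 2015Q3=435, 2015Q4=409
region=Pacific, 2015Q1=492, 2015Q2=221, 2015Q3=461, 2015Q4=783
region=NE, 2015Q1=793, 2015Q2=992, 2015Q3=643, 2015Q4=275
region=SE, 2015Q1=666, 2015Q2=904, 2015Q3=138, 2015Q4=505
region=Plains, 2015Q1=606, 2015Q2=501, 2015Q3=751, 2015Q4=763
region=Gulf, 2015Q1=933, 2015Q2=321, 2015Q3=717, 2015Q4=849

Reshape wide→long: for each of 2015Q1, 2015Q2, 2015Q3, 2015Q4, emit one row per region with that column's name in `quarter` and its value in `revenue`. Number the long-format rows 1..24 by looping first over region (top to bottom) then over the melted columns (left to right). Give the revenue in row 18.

24 rows total (6 × 4). Row 18: index ⌊(18-1)/4⌋ = 4 into region → Plains; (18-1) mod 4 = 1 into the melted columns → 2015Q2.
So row 18 is (Plains, 2015Q2, 501); revenue = 501.

501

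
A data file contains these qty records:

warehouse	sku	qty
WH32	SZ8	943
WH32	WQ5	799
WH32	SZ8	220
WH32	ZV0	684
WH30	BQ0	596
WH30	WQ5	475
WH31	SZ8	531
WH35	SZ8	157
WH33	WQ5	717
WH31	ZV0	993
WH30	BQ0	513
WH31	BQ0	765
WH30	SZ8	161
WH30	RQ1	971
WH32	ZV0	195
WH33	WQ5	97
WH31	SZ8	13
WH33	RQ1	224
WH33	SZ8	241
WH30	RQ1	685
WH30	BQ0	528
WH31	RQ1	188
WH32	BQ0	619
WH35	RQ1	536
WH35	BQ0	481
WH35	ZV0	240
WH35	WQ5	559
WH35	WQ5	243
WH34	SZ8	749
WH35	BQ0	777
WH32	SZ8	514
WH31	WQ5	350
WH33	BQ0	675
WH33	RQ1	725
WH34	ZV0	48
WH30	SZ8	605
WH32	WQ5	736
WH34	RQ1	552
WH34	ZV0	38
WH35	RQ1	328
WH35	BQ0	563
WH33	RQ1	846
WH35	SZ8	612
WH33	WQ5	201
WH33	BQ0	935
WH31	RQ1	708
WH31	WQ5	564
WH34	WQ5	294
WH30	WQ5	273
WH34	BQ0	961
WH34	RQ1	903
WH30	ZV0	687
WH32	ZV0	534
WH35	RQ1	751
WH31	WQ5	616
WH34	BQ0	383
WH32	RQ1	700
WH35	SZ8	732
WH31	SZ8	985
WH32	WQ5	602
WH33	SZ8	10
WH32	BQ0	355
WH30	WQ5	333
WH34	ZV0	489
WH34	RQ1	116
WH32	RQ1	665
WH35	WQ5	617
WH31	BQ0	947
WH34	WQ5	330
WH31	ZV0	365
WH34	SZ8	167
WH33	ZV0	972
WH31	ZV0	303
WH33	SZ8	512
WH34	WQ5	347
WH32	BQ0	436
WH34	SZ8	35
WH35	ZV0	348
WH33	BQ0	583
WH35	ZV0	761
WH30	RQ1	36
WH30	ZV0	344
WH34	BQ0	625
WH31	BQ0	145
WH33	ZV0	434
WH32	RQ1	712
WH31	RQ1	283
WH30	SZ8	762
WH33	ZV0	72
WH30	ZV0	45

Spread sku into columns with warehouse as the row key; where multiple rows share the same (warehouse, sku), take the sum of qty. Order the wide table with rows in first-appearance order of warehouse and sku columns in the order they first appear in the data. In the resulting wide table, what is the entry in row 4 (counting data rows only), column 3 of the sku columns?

With rows in first-appearance order of warehouse, row 4 is warehouse=WH35. sku columns in first-appearance order: SZ8, WQ5, ZV0, BQ0, RQ1; column 3 is ZV0.
Long rows with warehouse=WH35, sku=ZV0: 240 + 348 + 761 = 1349.

1349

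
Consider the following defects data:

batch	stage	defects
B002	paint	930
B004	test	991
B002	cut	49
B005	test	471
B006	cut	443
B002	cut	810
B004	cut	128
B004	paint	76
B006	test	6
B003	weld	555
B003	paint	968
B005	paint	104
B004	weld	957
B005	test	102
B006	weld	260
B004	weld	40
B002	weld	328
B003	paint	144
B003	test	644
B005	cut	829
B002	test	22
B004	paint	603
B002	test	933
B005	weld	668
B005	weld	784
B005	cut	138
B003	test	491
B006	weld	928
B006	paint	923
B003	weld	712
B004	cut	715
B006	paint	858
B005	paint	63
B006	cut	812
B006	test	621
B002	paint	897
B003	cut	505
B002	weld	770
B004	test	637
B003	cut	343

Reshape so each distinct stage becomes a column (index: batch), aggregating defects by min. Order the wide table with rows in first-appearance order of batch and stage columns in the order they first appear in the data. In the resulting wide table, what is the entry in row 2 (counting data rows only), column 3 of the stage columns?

128

With rows in first-appearance order of batch, row 2 is batch=B004. stage columns in first-appearance order: paint, test, cut, weld; column 3 is cut.
Long rows with batch=B004, stage=cut: min(128, 715) = 128.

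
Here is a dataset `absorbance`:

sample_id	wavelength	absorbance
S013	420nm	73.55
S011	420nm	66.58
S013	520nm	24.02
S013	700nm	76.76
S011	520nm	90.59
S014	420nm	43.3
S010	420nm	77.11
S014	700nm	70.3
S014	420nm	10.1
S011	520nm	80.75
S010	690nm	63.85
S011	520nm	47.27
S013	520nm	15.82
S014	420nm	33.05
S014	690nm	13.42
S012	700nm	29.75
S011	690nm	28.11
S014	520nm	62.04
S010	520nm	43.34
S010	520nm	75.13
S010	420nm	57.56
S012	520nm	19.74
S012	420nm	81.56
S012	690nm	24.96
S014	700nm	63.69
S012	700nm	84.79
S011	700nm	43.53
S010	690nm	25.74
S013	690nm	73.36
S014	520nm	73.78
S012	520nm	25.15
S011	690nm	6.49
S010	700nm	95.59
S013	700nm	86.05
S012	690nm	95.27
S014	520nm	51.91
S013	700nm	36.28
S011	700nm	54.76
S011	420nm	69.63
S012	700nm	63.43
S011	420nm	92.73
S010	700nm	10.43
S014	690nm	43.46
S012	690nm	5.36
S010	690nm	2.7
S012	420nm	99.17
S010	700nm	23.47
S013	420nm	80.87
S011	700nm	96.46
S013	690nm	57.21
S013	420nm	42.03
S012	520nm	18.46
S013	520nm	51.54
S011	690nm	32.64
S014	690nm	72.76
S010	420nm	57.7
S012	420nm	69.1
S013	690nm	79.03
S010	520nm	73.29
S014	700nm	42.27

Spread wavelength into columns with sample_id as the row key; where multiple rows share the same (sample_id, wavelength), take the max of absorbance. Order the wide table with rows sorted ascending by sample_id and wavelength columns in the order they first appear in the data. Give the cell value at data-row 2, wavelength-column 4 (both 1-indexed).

With rows sorted ascending by sample_id, row 2 is sample_id=S011. wavelength columns in first-appearance order: 420nm, 520nm, 700nm, 690nm; column 4 is 690nm.
Long rows with sample_id=S011, wavelength=690nm: max(28.11, 6.49, 32.64) = 32.64.

32.64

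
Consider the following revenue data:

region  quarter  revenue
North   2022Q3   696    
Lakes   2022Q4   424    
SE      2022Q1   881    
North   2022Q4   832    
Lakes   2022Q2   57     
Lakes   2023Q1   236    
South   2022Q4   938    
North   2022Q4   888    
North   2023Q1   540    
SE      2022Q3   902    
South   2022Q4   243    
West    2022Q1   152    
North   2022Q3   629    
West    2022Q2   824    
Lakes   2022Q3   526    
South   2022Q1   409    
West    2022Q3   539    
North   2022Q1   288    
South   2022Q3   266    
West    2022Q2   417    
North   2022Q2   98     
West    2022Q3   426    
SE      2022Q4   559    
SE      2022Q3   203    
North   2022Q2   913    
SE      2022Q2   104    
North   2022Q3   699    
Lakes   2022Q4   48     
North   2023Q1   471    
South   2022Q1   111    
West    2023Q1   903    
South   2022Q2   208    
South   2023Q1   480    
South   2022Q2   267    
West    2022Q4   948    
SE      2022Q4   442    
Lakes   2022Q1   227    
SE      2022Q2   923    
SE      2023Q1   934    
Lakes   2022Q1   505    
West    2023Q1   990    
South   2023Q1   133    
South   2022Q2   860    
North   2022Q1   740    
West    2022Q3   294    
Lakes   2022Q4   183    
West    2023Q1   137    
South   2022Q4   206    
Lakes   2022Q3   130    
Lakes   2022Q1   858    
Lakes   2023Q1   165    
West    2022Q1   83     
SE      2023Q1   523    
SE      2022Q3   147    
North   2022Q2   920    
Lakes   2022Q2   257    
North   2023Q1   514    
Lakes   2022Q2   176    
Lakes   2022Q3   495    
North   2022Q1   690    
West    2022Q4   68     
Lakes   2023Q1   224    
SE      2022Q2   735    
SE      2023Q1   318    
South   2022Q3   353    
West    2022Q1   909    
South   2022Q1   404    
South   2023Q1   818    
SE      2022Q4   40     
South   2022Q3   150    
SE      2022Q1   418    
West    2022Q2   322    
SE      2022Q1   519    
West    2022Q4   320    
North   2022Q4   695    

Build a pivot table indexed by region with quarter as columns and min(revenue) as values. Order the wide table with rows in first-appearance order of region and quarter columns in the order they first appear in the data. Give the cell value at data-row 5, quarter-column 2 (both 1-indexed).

68

With rows in first-appearance order of region, row 5 is region=West. quarter columns in first-appearance order: 2022Q3, 2022Q4, 2022Q1, 2022Q2, 2023Q1; column 2 is 2022Q4.
Long rows with region=West, quarter=2022Q4: min(948, 68, 320) = 68.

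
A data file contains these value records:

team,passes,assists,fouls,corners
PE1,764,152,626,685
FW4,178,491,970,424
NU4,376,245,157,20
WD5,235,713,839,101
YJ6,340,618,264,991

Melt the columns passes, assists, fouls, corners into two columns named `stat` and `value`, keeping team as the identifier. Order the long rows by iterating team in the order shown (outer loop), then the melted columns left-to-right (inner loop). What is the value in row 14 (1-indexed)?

20 rows total (5 × 4). Row 14: index ⌊(14-1)/4⌋ = 3 into team → WD5; (14-1) mod 4 = 1 into the melted columns → assists.
So row 14 is (WD5, assists, 713); value = 713.

713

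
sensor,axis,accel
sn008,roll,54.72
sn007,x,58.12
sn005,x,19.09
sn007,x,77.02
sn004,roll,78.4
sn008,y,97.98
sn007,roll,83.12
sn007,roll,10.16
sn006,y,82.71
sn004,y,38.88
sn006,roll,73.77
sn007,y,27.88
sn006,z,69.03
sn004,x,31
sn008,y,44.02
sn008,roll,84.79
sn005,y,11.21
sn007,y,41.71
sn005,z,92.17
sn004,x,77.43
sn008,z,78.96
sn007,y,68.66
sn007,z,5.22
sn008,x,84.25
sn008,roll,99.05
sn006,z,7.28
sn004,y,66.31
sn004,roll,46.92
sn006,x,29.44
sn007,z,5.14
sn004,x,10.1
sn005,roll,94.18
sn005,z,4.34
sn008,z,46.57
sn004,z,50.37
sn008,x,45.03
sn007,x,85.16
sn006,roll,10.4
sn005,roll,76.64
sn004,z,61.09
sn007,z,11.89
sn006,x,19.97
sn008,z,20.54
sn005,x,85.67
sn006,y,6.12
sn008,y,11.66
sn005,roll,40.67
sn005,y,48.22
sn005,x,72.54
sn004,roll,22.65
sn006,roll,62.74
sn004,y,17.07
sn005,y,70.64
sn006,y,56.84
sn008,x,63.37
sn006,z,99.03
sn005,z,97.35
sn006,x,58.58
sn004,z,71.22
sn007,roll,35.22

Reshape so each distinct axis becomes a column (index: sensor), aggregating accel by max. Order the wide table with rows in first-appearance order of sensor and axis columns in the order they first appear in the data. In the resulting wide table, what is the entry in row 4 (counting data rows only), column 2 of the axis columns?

With rows in first-appearance order of sensor, row 4 is sensor=sn004. axis columns in first-appearance order: roll, x, y, z; column 2 is x.
Long rows with sensor=sn004, axis=x: max(31, 77.43, 10.1) = 77.43.

77.43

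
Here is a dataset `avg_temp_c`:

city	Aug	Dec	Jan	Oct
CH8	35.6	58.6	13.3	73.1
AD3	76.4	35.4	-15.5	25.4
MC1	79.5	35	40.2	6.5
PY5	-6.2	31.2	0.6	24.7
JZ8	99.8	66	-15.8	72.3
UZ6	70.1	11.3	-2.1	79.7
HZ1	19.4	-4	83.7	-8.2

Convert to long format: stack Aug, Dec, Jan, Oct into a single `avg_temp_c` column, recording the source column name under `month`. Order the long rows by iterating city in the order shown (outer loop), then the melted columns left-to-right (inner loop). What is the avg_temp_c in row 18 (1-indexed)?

66

28 rows total (7 × 4). Row 18: index ⌊(18-1)/4⌋ = 4 into city → JZ8; (18-1) mod 4 = 1 into the melted columns → Dec.
So row 18 is (JZ8, Dec, 66); avg_temp_c = 66.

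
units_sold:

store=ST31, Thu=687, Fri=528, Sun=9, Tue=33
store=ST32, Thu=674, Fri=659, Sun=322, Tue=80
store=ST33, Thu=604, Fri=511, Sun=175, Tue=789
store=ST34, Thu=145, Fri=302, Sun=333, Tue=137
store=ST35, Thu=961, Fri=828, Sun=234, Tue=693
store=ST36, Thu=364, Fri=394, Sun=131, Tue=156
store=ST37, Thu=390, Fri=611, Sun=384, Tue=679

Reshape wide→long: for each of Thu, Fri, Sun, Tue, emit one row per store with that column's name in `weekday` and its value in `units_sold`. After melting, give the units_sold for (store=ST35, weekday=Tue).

693

Unpivoting turns each (store, wide-column) pair into one long row.
The wide cell at row ST35, column Tue holds 693, so the long row (ST35, Tue) has units_sold=693.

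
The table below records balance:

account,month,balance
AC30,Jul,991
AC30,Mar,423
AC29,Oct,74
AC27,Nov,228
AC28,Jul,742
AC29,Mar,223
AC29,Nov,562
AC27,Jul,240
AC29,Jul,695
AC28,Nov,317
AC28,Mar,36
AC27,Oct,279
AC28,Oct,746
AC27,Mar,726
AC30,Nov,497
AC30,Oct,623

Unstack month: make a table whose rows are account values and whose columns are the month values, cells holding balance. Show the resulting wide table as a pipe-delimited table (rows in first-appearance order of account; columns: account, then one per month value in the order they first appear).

| account | Jul | Mar | Oct | Nov |
| AC30 | 991 | 423 | 623 | 497 |
| AC29 | 695 | 223 | 74 | 562 |
| AC27 | 240 | 726 | 279 | 228 |
| AC28 | 742 | 36 | 746 | 317 |

Columns: account plus the 4 distinct month values (Jul, Mar, Oct, Nov).
For example, row AC30 column Jul takes balance=991 from the long row (AC30, Jul).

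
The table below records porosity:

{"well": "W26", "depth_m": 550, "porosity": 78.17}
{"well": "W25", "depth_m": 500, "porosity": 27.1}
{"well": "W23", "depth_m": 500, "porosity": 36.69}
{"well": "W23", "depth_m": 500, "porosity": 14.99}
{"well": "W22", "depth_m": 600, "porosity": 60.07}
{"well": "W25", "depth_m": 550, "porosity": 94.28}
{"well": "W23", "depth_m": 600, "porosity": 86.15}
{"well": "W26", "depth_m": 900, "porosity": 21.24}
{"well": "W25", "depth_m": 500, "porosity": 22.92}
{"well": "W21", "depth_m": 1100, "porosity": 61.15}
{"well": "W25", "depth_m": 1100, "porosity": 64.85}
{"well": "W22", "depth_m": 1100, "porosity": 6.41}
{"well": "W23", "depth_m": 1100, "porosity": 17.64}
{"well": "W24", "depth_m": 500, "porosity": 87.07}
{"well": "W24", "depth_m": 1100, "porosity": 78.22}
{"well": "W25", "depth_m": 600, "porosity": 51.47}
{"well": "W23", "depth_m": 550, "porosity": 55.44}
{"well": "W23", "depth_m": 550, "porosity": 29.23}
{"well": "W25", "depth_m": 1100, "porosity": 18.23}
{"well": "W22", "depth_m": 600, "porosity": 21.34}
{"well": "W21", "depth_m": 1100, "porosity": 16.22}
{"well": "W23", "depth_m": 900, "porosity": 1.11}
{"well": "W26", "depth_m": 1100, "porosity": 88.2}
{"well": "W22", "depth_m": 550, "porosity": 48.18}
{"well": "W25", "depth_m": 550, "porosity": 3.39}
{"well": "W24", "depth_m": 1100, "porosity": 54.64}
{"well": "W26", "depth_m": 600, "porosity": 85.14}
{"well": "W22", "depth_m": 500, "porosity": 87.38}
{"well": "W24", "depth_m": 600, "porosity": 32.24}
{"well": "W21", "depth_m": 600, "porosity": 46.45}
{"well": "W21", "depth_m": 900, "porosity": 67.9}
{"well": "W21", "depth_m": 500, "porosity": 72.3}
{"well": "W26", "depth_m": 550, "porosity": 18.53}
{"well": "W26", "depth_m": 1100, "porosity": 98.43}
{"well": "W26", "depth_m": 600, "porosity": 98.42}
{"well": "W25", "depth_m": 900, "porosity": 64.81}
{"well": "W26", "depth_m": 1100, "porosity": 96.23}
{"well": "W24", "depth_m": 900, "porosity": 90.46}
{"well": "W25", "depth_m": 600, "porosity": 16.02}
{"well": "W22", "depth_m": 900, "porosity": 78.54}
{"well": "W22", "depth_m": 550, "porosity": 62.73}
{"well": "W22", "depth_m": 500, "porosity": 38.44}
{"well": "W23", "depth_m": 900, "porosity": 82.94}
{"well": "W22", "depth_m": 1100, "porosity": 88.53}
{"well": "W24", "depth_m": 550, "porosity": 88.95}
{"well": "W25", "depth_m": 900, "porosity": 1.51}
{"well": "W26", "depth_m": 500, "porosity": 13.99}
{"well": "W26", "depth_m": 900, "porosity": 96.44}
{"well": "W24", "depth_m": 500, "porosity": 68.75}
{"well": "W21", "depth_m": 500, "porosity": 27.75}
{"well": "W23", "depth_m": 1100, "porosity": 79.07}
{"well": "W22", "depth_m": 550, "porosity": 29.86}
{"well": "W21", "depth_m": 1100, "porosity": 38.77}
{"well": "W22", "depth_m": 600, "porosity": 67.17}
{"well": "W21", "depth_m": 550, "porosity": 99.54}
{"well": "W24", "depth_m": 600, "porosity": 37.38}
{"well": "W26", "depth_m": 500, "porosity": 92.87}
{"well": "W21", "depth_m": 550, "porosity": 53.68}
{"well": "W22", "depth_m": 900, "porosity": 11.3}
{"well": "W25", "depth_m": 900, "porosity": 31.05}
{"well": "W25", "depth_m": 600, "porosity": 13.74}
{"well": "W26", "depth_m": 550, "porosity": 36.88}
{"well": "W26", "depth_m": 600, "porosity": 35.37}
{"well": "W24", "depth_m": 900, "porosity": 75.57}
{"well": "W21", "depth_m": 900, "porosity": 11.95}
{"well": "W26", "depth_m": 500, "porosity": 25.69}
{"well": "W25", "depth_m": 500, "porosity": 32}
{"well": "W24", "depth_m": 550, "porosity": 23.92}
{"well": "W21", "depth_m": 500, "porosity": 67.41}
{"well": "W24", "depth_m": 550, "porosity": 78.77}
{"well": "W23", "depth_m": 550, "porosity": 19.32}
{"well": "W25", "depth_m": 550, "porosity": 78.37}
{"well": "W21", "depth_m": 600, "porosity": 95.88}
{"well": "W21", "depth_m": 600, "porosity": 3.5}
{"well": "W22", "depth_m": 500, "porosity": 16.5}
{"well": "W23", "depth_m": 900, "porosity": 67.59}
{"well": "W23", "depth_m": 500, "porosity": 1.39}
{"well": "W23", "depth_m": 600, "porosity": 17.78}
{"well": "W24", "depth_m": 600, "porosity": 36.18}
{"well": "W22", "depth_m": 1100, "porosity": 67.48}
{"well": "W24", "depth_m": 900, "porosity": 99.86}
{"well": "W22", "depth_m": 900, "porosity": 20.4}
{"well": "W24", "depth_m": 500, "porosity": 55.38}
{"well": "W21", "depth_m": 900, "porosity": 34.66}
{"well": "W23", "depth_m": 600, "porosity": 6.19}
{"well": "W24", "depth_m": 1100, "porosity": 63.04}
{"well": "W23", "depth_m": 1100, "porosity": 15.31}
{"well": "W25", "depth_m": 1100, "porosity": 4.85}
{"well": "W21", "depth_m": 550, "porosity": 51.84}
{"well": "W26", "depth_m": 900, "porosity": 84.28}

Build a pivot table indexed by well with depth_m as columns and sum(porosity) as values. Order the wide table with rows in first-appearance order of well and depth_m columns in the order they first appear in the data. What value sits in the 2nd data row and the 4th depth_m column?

With rows in first-appearance order of well, row 2 is well=W25. depth_m columns in first-appearance order: 550, 500, 600, 900, 1100; column 4 is 900.
Long rows with well=W25, depth_m=900: 64.81 + 1.51 + 31.05 = 97.37.

97.37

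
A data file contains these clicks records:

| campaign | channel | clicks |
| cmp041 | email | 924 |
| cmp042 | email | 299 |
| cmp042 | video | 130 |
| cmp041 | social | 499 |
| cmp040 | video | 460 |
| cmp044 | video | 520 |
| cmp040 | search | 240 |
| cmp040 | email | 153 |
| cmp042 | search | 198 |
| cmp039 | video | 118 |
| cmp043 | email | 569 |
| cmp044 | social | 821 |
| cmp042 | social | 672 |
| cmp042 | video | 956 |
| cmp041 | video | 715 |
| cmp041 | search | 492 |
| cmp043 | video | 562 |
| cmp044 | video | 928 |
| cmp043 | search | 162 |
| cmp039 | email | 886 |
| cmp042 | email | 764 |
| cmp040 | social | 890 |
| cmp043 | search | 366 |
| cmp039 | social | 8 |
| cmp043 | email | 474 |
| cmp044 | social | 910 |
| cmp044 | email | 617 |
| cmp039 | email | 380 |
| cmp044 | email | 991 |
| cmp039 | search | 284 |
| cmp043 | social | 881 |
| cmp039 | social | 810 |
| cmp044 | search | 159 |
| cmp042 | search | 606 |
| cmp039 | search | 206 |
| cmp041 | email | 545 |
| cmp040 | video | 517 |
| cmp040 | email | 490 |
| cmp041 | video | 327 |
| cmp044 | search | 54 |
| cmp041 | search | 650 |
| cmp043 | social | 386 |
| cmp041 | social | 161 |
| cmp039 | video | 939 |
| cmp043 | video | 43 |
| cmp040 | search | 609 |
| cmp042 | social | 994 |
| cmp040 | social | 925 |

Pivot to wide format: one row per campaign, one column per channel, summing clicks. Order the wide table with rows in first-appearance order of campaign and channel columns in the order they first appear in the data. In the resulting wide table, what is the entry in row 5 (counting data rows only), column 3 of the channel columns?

With rows in first-appearance order of campaign, row 5 is campaign=cmp039. channel columns in first-appearance order: email, video, social, search; column 3 is social.
Long rows with campaign=cmp039, channel=social: 8 + 810 = 818.

818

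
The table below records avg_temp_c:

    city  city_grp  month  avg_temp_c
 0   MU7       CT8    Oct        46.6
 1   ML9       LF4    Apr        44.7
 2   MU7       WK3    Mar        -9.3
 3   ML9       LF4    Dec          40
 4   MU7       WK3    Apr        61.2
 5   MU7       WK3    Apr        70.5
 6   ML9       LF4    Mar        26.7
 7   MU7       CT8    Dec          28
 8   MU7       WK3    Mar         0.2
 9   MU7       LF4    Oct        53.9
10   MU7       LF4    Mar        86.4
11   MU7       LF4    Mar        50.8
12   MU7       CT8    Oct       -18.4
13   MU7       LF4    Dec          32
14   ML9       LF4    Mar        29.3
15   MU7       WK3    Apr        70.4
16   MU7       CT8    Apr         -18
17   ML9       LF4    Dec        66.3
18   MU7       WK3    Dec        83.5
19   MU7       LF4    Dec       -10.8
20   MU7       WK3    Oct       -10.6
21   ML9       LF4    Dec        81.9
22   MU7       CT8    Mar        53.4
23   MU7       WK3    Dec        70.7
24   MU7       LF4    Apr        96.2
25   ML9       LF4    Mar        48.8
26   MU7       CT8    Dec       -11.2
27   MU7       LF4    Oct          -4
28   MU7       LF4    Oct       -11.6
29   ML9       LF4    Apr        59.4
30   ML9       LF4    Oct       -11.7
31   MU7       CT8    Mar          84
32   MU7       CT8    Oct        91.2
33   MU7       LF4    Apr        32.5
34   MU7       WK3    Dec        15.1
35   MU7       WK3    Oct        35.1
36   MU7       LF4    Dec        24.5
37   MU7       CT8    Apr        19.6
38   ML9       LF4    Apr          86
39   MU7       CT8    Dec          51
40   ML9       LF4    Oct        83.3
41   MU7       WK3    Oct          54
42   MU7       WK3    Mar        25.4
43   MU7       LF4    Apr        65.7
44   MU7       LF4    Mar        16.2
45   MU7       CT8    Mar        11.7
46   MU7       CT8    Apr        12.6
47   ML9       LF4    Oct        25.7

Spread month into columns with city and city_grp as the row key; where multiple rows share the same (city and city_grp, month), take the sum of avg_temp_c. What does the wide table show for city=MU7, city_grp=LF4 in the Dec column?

45.7

Rows with city=MU7, city_grp=LF4 and month=Dec: avg_temp_c values are 32, -10.8, 24.5.
32 + -10.8 + 24.5 = 45.7.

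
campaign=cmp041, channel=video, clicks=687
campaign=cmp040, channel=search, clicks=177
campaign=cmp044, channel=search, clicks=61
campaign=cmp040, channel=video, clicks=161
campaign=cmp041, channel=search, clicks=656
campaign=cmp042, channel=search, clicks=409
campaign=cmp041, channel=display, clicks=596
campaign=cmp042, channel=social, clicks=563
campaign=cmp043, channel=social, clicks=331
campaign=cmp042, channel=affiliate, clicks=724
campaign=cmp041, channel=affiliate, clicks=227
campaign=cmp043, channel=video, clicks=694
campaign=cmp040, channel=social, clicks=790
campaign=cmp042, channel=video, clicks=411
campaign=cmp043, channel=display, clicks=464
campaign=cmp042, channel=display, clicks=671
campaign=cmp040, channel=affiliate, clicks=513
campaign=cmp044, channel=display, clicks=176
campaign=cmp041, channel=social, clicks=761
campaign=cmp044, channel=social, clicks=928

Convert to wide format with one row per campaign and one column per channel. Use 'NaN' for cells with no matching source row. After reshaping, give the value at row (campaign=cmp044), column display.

The long row with campaign=cmp044, channel=display has clicks=176.

176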